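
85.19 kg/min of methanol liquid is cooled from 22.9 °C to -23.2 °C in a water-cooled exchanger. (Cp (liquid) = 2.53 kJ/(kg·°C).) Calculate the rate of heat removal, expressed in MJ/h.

Q_c = 596 MJ/h

Q = ṁ·Cp·ΔT = 85.19 × 2.53 × (-23.2 − 22.9) = -9936 kJ/min
Converting: 9936 / 60 s = 165.6 kW
Cooling duty = 596.16 MJ/h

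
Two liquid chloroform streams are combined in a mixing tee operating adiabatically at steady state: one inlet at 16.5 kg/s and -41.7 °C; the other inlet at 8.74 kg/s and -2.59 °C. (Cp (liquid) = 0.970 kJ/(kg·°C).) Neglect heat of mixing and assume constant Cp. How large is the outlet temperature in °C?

Energy balance with Q = 0: Σ ṁᵢCp,ᵢ(T_out − Tᵢ) = 0
T_out = Σ ṁᵢCp,ᵢTᵢ / Σ ṁᵢCp,ᵢ
      = -689.37 / 24.483 = -28.157 °C

T_out = -28.2 °C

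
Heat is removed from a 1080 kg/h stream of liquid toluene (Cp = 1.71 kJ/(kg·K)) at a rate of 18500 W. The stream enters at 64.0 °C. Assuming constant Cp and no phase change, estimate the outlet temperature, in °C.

T_out = 27.9 °C

Q = 18500 W = 66600 kJ/h
ΔT = Q/(ṁ·Cp) = 66600/(1080×1.71) = 36.062 K
T_out = 64.0 − 36.062 = 27.938 °C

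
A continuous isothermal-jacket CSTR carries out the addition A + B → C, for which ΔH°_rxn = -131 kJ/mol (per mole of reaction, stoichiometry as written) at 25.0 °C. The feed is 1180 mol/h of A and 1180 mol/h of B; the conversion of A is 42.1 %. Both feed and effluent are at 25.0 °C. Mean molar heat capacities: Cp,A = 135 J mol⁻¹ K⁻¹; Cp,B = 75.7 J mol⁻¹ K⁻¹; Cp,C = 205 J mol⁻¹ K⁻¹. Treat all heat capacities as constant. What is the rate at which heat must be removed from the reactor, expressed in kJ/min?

Extent of reaction ξ = 0.421 × 1180 = 496.78 mol/h
Reaction term: ξ·ΔH°_rxn = 496.78 × -131 = -65078 kJ/h
Q = ΔH = -65078 kJ/h = -18.077 kW
Heat removed = 1084.6 kJ/min

Q_out = 1080 kJ/min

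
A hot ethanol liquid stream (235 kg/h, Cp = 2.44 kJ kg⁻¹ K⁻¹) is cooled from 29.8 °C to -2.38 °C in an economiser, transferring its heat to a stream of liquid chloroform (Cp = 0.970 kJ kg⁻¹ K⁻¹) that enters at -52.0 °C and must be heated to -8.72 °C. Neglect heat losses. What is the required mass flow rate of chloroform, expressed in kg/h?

Heat released by hot stream: Q = 235 × 2.44 × (29.8 − -2.38) = 18452 kJ/h
Energy balance on cold side (adiabatic exchanger): Q = ṁ_c·Cp_c·(T_c,out − T_c,in)
ṁ_c = 18452 / [0.970 × (-8.72 − -52.0)] = 439.53 kg/h

ṁ_c = 440 kg/h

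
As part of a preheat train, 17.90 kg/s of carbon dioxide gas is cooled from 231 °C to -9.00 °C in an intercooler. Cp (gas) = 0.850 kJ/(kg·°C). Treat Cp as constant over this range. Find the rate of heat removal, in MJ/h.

Q = ṁ·Cp·ΔT = 17.90 × 0.850 × (-9.00 − 231) = -3651.6 kJ/s
Cooling duty = 13146 MJ/h

Q_c = 13100 MJ/h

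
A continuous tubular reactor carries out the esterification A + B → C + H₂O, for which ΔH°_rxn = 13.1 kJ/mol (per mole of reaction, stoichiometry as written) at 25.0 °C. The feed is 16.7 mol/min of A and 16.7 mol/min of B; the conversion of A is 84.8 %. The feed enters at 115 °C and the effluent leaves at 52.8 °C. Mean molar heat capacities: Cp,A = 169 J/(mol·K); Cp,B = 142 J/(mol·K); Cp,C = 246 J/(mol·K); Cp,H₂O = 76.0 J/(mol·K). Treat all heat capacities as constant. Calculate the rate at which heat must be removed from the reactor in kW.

Extent of reaction ξ = 0.848 × 16.7 = 14.162 mol/min
Reaction term: ξ·ΔH°_rxn = 14.162 × 13.1 = 185.52 kJ/min
Sensible, feed 115→25 °C: -467.43 kJ/min
Outlet flows (mol/min): A 2.5384, B 2.5384, C 14.162, H₂O 14.162
Sensible, products 25→52.8 °C: 148.72 kJ/min
Q = ΔH = -133.2 kJ/min = -2.22 kW
Heat removed = 2.22 kW

Q_out = 2.22 kW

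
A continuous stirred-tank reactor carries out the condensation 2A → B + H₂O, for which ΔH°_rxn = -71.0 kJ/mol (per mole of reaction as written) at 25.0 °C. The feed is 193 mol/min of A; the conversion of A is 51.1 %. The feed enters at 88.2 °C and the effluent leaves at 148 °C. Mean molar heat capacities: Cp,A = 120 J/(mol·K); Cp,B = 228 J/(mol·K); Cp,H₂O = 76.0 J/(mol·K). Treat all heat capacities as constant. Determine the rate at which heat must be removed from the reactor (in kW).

Q_out = 28.8 kW

Extent of reaction ξ = 0.511 × 193 / 2 = 49.312 mol/min
Reaction term: ξ·ΔH°_rxn = 49.312 × -71.0 = -3501.1 kJ/min
Sensible, feed 88.2→25 °C: -1463.7 kJ/min
Outlet flows (mol/min): A 94.377, B 49.312, H₂O 49.312
Sensible, products 25→148 °C: 3236.9 kJ/min
Q = ΔH = -1728 kJ/min = -28.799 kW
Heat removed = 28.799 kW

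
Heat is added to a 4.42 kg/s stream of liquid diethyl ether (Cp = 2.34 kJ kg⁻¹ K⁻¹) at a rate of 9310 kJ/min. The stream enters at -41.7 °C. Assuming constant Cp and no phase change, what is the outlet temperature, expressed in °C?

T_out = -26.7 °C

Q = 9310 kJ/min = 155.17 kJ/s
ΔT = Q/(ṁ·Cp) = 155.17/(4.42×2.34) = 15.002 K
T_out = -41.7 + 15.002 = -26.698 °C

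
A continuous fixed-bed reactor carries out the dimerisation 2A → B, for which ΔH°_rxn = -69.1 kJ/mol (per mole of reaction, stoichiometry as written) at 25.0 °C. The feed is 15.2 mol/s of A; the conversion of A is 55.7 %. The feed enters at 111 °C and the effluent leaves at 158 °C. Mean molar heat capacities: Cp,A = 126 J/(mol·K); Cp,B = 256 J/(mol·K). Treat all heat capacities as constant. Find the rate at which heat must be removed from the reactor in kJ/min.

Extent of reaction ξ = 0.557 × 15.2 / 2 = 4.2332 mol/s
Reaction term: ξ·ΔH°_rxn = 4.2332 × -69.1 = -292.51 kJ/s
Sensible, feed 111→25 °C: -164.71 kJ/s
Outlet flows (mol/s): A 6.7336, B 4.2332
Sensible, products 25→158 °C: 256.97 kJ/s
Q = ΔH = -200.25 kJ/s = -200.25 kW
Heat removed = 12015 kJ/min

Q_out = 12000 kJ/min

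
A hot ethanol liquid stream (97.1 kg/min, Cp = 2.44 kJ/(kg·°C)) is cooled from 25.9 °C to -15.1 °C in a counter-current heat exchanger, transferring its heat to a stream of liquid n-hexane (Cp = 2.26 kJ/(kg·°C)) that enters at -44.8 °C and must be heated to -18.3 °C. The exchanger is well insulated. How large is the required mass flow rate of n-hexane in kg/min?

ṁ_c = 162 kg/min

Heat released by hot stream: Q = 97.1 × 2.44 × (25.9 − -15.1) = 9713.9 kJ/min
Energy balance on cold side (adiabatic exchanger): Q = ṁ_c·Cp_c·(T_c,out − T_c,in)
ṁ_c = 9713.9 / [2.26 × (-18.3 − -44.8)] = 162.2 kg/min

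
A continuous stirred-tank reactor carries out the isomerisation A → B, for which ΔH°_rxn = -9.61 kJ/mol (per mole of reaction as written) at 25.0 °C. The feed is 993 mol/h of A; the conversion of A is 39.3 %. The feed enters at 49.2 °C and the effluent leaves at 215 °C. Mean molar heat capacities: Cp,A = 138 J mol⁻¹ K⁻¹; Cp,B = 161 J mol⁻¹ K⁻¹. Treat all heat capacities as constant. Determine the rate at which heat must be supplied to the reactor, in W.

Q_in = 5740 W

Extent of reaction ξ = 0.393 × 993 = 390.25 mol/h
Reaction term: ξ·ΔH°_rxn = 390.25 × -9.61 = -3750.3 kJ/h
Sensible, feed 49.2→25 °C: -3316.2 kJ/h
Outlet flows (mol/h): A 602.75, B 390.25
Sensible, products 25→215 °C: 27742 kJ/h
Q = ΔH = 20675 kJ/h = 5.7431 kW
Heat supplied = 5743.1 W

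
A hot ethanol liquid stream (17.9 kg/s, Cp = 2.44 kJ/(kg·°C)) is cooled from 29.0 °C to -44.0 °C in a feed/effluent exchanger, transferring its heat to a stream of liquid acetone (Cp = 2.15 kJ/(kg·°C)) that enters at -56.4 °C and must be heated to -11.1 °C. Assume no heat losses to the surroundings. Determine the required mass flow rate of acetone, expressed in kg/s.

ṁ_c = 32.7 kg/s

Heat released by hot stream: Q = 17.9 × 2.44 × (29.0 − -44.0) = 3188.3 kJ/s
Energy balance on cold side (adiabatic exchanger): Q = ṁ_c·Cp_c·(T_c,out − T_c,in)
ṁ_c = 3188.3 / [2.15 × (-11.1 − -56.4)] = 32.736 kg/s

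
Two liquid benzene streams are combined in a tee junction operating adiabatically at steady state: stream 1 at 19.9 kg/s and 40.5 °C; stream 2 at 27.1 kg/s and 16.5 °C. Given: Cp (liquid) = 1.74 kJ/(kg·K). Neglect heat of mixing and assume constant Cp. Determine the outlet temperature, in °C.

Energy balance with Q = 0: Σ ṁᵢCp,ᵢ(T_out − Tᵢ) = 0
T_out = Σ ṁᵢCp,ᵢTᵢ / Σ ṁᵢCp,ᵢ
      = 2180.4 / 81.78 = 26.662 °C

T_out = 26.7 °C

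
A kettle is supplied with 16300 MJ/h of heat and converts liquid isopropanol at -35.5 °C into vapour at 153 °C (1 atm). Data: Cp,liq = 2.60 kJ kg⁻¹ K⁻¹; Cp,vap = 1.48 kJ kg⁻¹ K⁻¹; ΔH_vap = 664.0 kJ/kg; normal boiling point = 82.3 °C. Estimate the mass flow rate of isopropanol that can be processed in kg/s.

Δh = 2.60×(82.3−-35.5) + 664.0 + 1.48×(153−82.3) = 1074.9 kJ/kg
Q = 16300 MJ/h = 4527.8 kJ/s = 4527.8 kJ/s
ṁ = Q/Δh = 4527.8 / 1074.9 = 4.2122 kg/s

ṁ = 4.21 kg/s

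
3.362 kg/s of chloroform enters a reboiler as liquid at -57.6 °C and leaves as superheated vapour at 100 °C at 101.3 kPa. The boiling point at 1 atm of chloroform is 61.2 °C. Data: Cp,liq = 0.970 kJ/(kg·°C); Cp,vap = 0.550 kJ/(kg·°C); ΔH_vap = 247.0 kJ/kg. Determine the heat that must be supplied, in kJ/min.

Q = 77400 kJ/min

liquid -57.6→61.2 °C: 115.24 kJ/kg
vaporisation at 61.2 °C: 247 kJ/kg
vapour 61.2→100 °C: 21.34 kJ/kg
Δh = 115.24 + 247 + 21.34 = 383.58 kJ/kg
Q = ṁ·Δh = 3.362 kg/s × 383.58 kJ/kg = 1289.6 kJ/s
|Q| = 1289.6 kW = 77375 kJ/min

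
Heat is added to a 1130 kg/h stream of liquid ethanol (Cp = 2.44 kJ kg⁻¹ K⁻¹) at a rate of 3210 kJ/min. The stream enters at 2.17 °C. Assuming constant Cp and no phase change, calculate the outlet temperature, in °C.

Q = 3210 kJ/min = 192600 kJ/h
ΔT = Q/(ṁ·Cp) = 192600/(1130×2.44) = 69.853 K
T_out = 2.17 + 69.853 = 72.023 °C

T_out = 72.0 °C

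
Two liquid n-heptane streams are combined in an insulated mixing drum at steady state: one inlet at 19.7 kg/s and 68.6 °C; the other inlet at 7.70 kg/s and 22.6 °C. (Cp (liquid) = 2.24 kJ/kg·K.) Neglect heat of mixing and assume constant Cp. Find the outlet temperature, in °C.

No heat crosses the boundary, so H_out = H_in.
Σ ṁᵢCp,ᵢTᵢ = 19.7×2.24×68.6 + 7.70×2.24×22.6 = 3417
Σ ṁᵢCp,ᵢ = 19.7×2.24 + 7.70×2.24 = 61.376
T_out = 3417 / 61.376 = 55.673 °C

T_out = 55.7 °C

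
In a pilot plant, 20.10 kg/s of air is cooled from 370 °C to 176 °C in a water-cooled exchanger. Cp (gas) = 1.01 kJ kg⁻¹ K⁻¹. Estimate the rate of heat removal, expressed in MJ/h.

Q_c = 14200 MJ/h

Q = ṁ·Cp·ΔT = 20.10 × 1.01 × (176 − 370) = -3938.4 kJ/s
Cooling duty = 14178 MJ/h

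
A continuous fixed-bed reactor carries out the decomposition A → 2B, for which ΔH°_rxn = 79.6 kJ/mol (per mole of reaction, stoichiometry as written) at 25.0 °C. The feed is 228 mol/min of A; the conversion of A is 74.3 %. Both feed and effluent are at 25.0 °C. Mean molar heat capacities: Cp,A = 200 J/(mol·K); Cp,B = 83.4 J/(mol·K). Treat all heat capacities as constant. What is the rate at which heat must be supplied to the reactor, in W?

Q_in = 225000 W

Extent of reaction ξ = 0.743 × 228 = 169.4 mol/min
Reaction term: ξ·ΔH°_rxn = 169.4 × 79.6 = 13485 kJ/min
Q = ΔH = 13485 kJ/min = 224.74 kW
Heat supplied = 224740 W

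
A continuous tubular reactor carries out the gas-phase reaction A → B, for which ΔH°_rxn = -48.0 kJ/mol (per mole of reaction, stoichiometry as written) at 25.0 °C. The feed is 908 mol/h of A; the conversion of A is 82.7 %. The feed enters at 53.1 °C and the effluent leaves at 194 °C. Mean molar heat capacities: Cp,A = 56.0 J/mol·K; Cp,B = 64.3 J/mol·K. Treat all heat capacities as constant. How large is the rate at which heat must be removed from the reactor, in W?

Extent of reaction ξ = 0.827 × 908 = 750.92 mol/h
Reaction term: ξ·ΔH°_rxn = 750.92 × -48.0 = -36044 kJ/h
Sensible, feed 53.1→25 °C: -1428.8 kJ/h
Outlet flows (mol/h): A 157.08, B 750.92
Sensible, products 25→194 °C: 9646.6 kJ/h
Q = ΔH = -27826 kJ/h = -7.7295 kW
Heat removed = 7729.5 W

Q_out = 7730 W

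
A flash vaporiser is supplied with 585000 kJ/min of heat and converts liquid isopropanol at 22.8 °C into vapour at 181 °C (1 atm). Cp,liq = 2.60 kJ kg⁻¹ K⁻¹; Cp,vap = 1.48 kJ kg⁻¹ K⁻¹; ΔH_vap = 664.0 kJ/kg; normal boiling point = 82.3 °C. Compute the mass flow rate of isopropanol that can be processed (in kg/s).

Δh = 2.60×(82.3−22.8) + 664.0 + 1.48×(181−82.3) = 964.78 kJ/kg
Q = 585000 kJ/min = 9750 kJ/s = 9750 kJ/s
ṁ = Q/Δh = 9750 / 964.78 = 10.106 kg/s

ṁ = 10.1 kg/s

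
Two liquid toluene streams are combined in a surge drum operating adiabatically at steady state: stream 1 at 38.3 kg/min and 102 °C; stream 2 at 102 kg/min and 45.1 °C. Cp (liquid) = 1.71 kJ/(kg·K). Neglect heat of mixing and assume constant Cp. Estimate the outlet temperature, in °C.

T_out = 60.6 °C

Energy balance with Q = 0: Σ ṁᵢCp,ᵢ(T_out − Tᵢ) = 0
Σ ṁᵢCp,ᵢTᵢ = 38.3×1.71×102 + 102×1.71×45.1 = 14547
Σ ṁᵢCp,ᵢ = 38.3×1.71 + 102×1.71 = 239.91
T_out = 14547 / 239.91 = 60.633 °C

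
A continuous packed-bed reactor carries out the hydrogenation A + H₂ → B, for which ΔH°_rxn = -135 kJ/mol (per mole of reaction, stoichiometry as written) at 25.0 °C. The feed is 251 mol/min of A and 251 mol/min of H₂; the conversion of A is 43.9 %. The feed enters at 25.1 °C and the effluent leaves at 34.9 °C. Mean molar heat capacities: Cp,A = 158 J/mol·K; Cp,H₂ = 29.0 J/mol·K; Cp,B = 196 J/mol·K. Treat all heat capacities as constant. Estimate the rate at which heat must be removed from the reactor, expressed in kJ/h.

Q_out = 864000 kJ/h

Extent of reaction ξ = 0.439 × 251 = 110.19 mol/min
Reaction term: ξ·ΔH°_rxn = 110.19 × -135 = -14876 kJ/min
Sensible, feed 25.1→25 °C: -4.6937 kJ/min
Outlet flows (mol/min): A 140.81, H₂ 140.81, B 110.19
Sensible, products 25→34.9 °C: 474.49 kJ/min
Q = ΔH = -14406 kJ/min = -240.1 kW
Heat removed = 864340 kJ/h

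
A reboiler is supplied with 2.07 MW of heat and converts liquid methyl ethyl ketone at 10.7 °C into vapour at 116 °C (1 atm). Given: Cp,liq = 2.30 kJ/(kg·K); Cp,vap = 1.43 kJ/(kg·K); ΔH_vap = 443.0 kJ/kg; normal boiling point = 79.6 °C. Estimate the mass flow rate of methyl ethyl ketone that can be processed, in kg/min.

ṁ = 190 kg/min

Δh = 2.30×(79.6−10.7) + 443.0 + 1.43×(116−79.6) = 653.52 kJ/kg
Q = 2.07 MW = 2070 kJ/s = 124200 kJ/min
ṁ = Q/Δh = 124200 / 653.52 = 190.05 kg/min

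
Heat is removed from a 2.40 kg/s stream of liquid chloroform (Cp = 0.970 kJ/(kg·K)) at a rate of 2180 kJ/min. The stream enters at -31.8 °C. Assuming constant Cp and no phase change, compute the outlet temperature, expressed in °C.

Q = 2180 kJ/min = 36.333 kJ/s
ΔT = Q/(ṁ·Cp) = 36.333/(2.40×0.970) = 15.607 K
T_out = -31.8 − 15.607 = -47.407 °C

T_out = -47.4 °C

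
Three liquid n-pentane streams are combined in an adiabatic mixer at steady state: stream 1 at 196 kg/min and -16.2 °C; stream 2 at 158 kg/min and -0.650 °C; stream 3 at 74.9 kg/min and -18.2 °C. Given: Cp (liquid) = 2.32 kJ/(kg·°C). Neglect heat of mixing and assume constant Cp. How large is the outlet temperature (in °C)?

T_out = -10.8 °C

No heat crosses the boundary, so H_out = H_in.
T_out = Σ ṁᵢCp,ᵢTᵢ / Σ ṁᵢCp,ᵢ
      = -10767 / 995.05 = -10.821 °C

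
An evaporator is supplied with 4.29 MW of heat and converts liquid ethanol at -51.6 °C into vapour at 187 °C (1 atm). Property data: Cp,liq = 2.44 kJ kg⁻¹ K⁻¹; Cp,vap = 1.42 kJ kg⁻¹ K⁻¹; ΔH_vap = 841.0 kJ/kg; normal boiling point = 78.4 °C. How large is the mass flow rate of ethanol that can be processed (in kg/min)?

ṁ = 196 kg/min

Δh = 2.44×(78.4−-51.6) + 841.0 + 1.42×(187−78.4) = 1312.4 kJ/kg
Q = 4.29 MW = 4290 kJ/s = 257400 kJ/min
ṁ = Q/Δh = 257400 / 1312.4 = 196.13 kg/min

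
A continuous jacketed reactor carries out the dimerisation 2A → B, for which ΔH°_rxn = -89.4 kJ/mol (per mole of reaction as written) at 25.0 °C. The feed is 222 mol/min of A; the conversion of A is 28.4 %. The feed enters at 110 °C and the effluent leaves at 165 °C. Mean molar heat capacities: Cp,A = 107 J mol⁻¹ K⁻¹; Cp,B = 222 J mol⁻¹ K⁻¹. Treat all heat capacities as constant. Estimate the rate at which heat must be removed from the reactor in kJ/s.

Extent of reaction ξ = 0.284 × 222 / 2 = 31.524 mol/min
Reaction term: ξ·ΔH°_rxn = 31.524 × -89.4 = -2818.2 kJ/min
Sensible, feed 110→25 °C: -2019.1 kJ/min
Outlet flows (mol/min): A 158.95, B 31.524
Sensible, products 25→165 °C: 3360.9 kJ/min
Q = ΔH = -1476.5 kJ/min = -24.608 kW
Heat removed = 24.608 kJ/s

Q_out = 24.6 kJ/s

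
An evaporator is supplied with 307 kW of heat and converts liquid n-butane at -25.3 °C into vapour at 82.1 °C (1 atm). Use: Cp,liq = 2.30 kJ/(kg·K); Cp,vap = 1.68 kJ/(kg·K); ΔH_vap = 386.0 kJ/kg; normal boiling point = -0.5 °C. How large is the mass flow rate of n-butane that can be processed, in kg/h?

ṁ = 1900 kg/h

Δh = 2.30×(-0.5−-25.3) + 386.0 + 1.68×(82.1−-0.5) = 581.81 kJ/kg
Q = 307 kW = 307 kJ/s = 1.1052e+06 kJ/h
ṁ = Q/Δh = 1.1052e+06 / 581.81 = 1899.6 kg/h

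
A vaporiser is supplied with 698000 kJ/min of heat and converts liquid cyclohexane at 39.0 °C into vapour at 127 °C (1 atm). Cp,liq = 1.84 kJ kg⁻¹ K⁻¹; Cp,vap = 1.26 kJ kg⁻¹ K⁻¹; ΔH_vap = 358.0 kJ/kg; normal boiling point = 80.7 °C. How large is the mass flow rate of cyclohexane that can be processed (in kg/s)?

Δh = 1.84×(80.7−39.0) + 358.0 + 1.26×(127−80.7) = 493.07 kJ/kg
Q = 698000 kJ/min = 11633 kJ/s = 11633 kJ/s
ṁ = Q/Δh = 11633 / 493.07 = 23.594 kg/s

ṁ = 23.6 kg/s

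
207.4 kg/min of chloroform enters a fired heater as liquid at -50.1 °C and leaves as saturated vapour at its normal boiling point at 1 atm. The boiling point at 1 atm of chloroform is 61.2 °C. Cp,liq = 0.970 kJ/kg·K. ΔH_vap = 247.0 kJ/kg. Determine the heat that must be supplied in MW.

liquid -50.1→61.2 °C: 107.96 kJ/kg
vaporisation at 61.2 °C: 247 kJ/kg
Δh = 107.96 + 247 = 354.96 kJ/kg
Q = ṁ·Δh = 207.4 kg/min × 354.96 kJ/kg = 73619 kJ/min
|Q| = 1227 kW = 1.227 MW

Q = 1.23 MW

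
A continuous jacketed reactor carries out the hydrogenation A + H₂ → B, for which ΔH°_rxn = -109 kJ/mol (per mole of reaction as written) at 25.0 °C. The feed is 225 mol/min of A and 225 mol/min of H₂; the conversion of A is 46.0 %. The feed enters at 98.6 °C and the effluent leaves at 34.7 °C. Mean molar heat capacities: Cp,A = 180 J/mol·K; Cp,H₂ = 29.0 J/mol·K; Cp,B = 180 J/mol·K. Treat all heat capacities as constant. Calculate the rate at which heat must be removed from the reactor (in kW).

Q_out = 239 kW

Extent of reaction ξ = 0.460 × 225 = 103.5 mol/min
Reaction term: ξ·ΔH°_rxn = 103.5 × -109 = -11282 kJ/min
Sensible, feed 98.6→25 °C: -3461 kJ/min
Outlet flows (mol/min): A 121.5, H₂ 121.5, B 103.5
Sensible, products 25→34.7 °C: 427.03 kJ/min
Q = ΔH = -14316 kJ/min = -238.59 kW
Heat removed = 238.59 kW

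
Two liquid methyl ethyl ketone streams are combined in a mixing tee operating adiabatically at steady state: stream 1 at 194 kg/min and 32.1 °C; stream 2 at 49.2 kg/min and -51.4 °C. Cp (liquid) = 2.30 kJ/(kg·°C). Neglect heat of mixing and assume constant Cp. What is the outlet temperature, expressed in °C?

T_out = 15.2 °C

Energy balance with Q = 0: Σ ṁᵢCp,ᵢ(T_out − Tᵢ) = 0
T_out = Σ ṁᵢCp,ᵢTᵢ / Σ ṁᵢCp,ᵢ
      = 8506.6 / 559.36 = 15.208 °C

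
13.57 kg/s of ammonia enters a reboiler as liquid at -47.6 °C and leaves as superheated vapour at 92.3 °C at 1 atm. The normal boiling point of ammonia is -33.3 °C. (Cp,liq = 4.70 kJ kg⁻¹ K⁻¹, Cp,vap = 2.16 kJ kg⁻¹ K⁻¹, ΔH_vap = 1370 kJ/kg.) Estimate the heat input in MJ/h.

Q = 83500 MJ/h

liquid -47.6→-33.3 °C: 67.21 kJ/kg
vaporisation at -33.3 °C: 1370 kJ/kg
vapour -33.3→92.3 °C: 271.3 kJ/kg
Δh = 67.21 + 1370 + 271.3 = 1708.5 kJ/kg
Q = ṁ·Δh = 13.57 kg/s × 1708.5 kJ/kg = 23184 kJ/s
|Q| = 23184 kW = 83464 MJ/h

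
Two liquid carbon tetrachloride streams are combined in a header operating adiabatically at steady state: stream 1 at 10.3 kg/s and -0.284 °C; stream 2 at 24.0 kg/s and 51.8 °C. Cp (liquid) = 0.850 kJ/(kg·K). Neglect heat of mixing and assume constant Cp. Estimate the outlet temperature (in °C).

T_out = 36.2 °C

Adiabatic, steady state ⇒ Σ ṁᵢCp,ᵢ(T_out − Tᵢ) = 0
Σ ṁᵢCp,ᵢTᵢ = 10.3×0.850×-0.284 + 24.0×0.850×51.8 = 1054.2
Σ ṁᵢCp,ᵢ = 10.3×0.850 + 24.0×0.850 = 29.155
T_out = 1054.2 / 29.155 = 36.16 °C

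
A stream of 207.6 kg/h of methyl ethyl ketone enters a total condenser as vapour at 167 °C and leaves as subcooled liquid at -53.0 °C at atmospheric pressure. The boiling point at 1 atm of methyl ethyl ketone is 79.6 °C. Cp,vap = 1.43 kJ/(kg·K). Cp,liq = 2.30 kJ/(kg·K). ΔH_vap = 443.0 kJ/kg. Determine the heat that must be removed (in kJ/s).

Q_c = 50.3 kJ/s

vapour 167→79.6 °C: -124.98 kJ/kg
condensation at 79.6 °C: -443 kJ/kg
liquid 79.6→-53.0 °C: -304.98 kJ/kg
Δh = -124.98 + -443 + -304.98 = -872.96 kJ/kg
Q = ṁ·Δh = 207.6 kg/h × -872.96 kJ/kg = -181230 kJ/h
|Q| = 50.341 kW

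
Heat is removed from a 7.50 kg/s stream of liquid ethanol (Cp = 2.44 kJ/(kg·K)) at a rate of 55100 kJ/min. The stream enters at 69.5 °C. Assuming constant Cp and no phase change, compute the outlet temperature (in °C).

T_out = 19.3 °C

Q = 55100 kJ/min = 918.33 kJ/s
ΔT = Q/(ṁ·Cp) = 918.33/(7.50×2.44) = 50.182 K
T_out = 69.5 − 50.182 = 19.318 °C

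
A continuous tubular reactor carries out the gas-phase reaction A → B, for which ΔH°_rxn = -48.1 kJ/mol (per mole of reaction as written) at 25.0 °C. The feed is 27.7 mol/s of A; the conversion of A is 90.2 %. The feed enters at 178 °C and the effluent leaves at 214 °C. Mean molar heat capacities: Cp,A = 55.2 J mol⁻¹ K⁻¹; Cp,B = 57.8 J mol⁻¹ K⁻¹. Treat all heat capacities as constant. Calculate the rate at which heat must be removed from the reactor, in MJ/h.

Q_out = 4080 MJ/h

Extent of reaction ξ = 0.902 × 27.7 = 24.985 mol/s
Reaction term: ξ·ΔH°_rxn = 24.985 × -48.1 = -1201.8 kJ/s
Sensible, feed 178→25 °C: -233.94 kJ/s
Outlet flows (mol/s): A 2.7146, B 24.985
Sensible, products 25→214 °C: 301.27 kJ/s
Q = ΔH = -1134.5 kJ/s = -1134.5 kW
Heat removed = 4084.1 MJ/h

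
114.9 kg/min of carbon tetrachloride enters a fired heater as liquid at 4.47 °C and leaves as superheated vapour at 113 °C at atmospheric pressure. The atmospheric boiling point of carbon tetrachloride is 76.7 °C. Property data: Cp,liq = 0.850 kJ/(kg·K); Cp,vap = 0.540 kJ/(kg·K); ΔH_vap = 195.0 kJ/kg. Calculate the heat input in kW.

Q = 529 kW

liquid 4.47→76.7 °C: 61.395 kJ/kg
vaporisation at 76.7 °C: 195 kJ/kg
vapour 76.7→113 °C: 19.602 kJ/kg
Δh = 61.395 + 195 + 19.602 = 276 kJ/kg
Q = ṁ·Δh = 114.9 kg/min × 276 kJ/kg = 31712 kJ/min
|Q| = 528.54 kW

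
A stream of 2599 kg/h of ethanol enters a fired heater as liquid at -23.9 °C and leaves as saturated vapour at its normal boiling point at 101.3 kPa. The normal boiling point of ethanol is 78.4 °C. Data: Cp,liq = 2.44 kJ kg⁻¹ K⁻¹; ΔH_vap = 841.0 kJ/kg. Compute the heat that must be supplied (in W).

Q = 787000 W

liquid -23.9→78.4 °C: 249.61 kJ/kg
vaporisation at 78.4 °C: 841 kJ/kg
Δh = 249.61 + 841 = 1090.6 kJ/kg
Q = ṁ·Δh = 2599 kg/h × 1090.6 kJ/kg = 2.8345e+06 kJ/h
|Q| = 787.36 kW = 787360 W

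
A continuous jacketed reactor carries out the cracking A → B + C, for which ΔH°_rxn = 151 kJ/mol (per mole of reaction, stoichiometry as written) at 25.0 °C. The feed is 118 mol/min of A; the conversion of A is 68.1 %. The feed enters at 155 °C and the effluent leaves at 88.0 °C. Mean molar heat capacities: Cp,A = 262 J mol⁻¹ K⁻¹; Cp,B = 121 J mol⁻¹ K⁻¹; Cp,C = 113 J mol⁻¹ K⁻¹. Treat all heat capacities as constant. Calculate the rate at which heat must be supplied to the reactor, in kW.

Extent of reaction ξ = 0.681 × 118 = 80.358 mol/min
Reaction term: ξ·ΔH°_rxn = 80.358 × 151 = 12134 kJ/min
Sensible, feed 155→25 °C: -4019.1 kJ/min
Outlet flows (mol/min): A 37.642, B 80.358, C 80.358
Sensible, products 25→88.0 °C: 1806 kJ/min
Q = ΔH = 9920.9 kJ/min = 165.35 kW
Heat supplied = 165.35 kW

Q_in = 165 kW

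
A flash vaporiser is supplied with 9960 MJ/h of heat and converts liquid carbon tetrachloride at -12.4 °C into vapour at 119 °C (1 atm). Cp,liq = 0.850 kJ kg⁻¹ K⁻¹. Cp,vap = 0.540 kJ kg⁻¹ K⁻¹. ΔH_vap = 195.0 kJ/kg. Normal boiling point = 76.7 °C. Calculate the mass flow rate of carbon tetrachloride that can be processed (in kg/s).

Δh = 0.850×(76.7−-12.4) + 195.0 + 0.540×(119−76.7) = 293.58 kJ/kg
Q = 9960 MJ/h = 2766.7 kJ/s = 2766.7 kJ/s
ṁ = Q/Δh = 2766.7 / 293.58 = 9.424 kg/s

ṁ = 9.42 kg/s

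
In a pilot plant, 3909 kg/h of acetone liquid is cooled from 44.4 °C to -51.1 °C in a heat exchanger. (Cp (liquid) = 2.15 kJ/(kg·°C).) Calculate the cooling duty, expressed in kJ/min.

Q = ṁ·Cp·ΔT = 3909 × 2.15 × (-51.1 − 44.4) = -802620 kJ/h
Converting: 802620 / 3600 s = 222.95 kW
Cooling duty = 13377 kJ/min

Q_c = 13400 kJ/min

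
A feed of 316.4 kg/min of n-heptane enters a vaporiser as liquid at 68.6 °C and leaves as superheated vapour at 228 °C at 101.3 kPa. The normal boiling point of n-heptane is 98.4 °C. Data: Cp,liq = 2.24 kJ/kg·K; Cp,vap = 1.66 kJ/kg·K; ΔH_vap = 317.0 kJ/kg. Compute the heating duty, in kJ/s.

Q = 3160 kJ/s

liquid 68.6→98.4 °C: 66.752 kJ/kg
vaporisation at 98.4 °C: 317 kJ/kg
vapour 98.4→228 °C: 215.14 kJ/kg
Δh = 66.752 + 317 + 215.14 = 598.89 kJ/kg
Q = ṁ·Δh = 316.4 kg/min × 598.89 kJ/kg = 189490 kJ/min
|Q| = 3158.1 kW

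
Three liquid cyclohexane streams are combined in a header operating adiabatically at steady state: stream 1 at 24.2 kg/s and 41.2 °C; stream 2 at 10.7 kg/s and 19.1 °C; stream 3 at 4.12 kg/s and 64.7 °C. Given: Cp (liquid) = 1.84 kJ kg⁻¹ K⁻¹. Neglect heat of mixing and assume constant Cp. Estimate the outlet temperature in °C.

No heat crosses the boundary, so H_out = H_in.
Σ ṁᵢCp,ᵢTᵢ = 24.2×1.84×41.2 + 10.7×1.84×19.1 + 4.12×1.84×64.7 = 2701.1
Σ ṁᵢCp,ᵢ = 24.2×1.84 + 10.7×1.84 + 4.12×1.84 = 71.797
T_out = 2701.1 / 71.797 = 37.621 °C

T_out = 37.6 °C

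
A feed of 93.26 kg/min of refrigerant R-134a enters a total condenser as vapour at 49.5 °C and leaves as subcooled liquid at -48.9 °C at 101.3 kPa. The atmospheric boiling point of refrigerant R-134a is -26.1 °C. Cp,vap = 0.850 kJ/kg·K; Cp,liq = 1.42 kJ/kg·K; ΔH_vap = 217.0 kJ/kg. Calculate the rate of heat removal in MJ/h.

Q_c = 1750 MJ/h

vapour 49.5→-26.1 °C: -64.26 kJ/kg
condensation at -26.1 °C: -217 kJ/kg
liquid -26.1→-48.9 °C: -32.376 kJ/kg
Δh = -64.26 + -217 + -32.376 = -313.64 kJ/kg
Q = ṁ·Δh = 93.26 kg/min × -313.64 kJ/kg = -29250 kJ/min
|Q| = 487.49 kW = 1755 MJ/h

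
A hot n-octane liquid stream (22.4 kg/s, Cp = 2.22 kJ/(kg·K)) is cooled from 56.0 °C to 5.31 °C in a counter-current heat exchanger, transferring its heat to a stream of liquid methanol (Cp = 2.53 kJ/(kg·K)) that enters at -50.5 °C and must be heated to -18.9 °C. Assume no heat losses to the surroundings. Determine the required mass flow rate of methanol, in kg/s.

Heat released by hot stream: Q = 22.4 × 2.22 × (56.0 − 5.31) = 2520.7 kJ/s
Energy balance on cold side (adiabatic exchanger): Q = ṁ_c·Cp_c·(T_c,out − T_c,in)
ṁ_c = 2520.7 / [2.53 × (-18.9 − -50.5)] = 31.529 kg/s

ṁ_c = 31.5 kg/s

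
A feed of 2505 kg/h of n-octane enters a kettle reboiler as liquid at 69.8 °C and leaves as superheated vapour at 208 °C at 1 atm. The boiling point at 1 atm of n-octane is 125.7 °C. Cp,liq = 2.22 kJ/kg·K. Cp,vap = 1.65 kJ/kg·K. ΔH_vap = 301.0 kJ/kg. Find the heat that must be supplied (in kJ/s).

Q = 390 kJ/s

liquid 69.8→125.7 °C: 124.1 kJ/kg
vaporisation at 125.7 °C: 301 kJ/kg
vapour 125.7→208 °C: 135.79 kJ/kg
Δh = 124.1 + 301 + 135.79 = 560.89 kJ/kg
Q = ṁ·Δh = 2505 kg/h × 560.89 kJ/kg = 1.405e+06 kJ/h
|Q| = 390.29 kW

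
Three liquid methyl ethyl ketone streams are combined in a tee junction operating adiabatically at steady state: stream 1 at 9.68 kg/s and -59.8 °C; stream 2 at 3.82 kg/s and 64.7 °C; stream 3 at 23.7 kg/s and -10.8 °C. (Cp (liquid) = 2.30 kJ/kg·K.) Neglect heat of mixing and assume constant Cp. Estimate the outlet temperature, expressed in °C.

Adiabatic, steady state ⇒ Σ ṁᵢCp,ᵢ(T_out − Tᵢ) = 0
T_out = Σ ṁᵢCp,ᵢTᵢ / Σ ṁᵢCp,ᵢ
      = -1351.6 / 85.56 = -15.798 °C

T_out = -15.8 °C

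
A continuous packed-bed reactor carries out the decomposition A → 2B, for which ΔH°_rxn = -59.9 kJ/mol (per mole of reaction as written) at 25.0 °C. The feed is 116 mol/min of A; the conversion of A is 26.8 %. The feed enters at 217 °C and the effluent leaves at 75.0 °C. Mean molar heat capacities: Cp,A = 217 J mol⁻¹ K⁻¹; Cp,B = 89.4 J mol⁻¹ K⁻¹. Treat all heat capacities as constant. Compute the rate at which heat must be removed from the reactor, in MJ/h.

Q_out = 330 MJ/h

Extent of reaction ξ = 0.268 × 116 = 31.088 mol/min
Reaction term: ξ·ΔH°_rxn = 31.088 × -59.9 = -1862.2 kJ/min
Sensible, feed 217→25 °C: -4833 kJ/min
Outlet flows (mol/min): A 84.912, B 62.176
Sensible, products 25→75.0 °C: 1199.2 kJ/min
Q = ΔH = -5496 kJ/min = -91.6 kW
Heat removed = 329.76 MJ/h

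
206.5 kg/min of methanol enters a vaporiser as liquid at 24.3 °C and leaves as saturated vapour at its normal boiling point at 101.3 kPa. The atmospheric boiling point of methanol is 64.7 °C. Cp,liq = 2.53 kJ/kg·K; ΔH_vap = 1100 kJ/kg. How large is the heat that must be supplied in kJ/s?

Q = 4140 kJ/s

liquid 24.3→64.7 °C: 102.21 kJ/kg
vaporisation at 64.7 °C: 1100 kJ/kg
Δh = 102.21 + 1100 = 1202.2 kJ/kg
Q = ṁ·Δh = 206.5 kg/min × 1202.2 kJ/kg = 248260 kJ/min
|Q| = 4137.6 kW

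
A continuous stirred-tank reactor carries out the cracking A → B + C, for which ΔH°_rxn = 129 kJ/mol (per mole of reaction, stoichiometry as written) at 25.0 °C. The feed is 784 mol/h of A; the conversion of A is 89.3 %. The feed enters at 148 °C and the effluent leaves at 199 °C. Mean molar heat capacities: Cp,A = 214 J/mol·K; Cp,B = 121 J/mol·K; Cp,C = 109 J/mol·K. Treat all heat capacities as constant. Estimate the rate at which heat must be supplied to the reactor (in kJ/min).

Extent of reaction ξ = 0.893 × 784 = 700.11 mol/h
Reaction term: ξ·ΔH°_rxn = 700.11 × 129 = 90314 kJ/h
Sensible, feed 148→25 °C: -20636 kJ/h
Outlet flows (mol/h): A 83.888, B 700.11, C 700.11
Sensible, products 25→199 °C: 31142 kJ/h
Q = ΔH = 100820 kJ/h = 28.006 kW
Heat supplied = 1680.3 kJ/min

Q_in = 1680 kJ/min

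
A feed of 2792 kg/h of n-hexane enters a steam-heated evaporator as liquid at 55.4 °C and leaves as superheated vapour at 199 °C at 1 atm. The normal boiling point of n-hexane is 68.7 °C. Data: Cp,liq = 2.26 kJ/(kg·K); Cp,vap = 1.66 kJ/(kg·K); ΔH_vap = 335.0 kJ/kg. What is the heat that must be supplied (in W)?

Q = 451000 W

liquid 55.4→68.7 °C: 30.058 kJ/kg
vaporisation at 68.7 °C: 335 kJ/kg
vapour 68.7→199 °C: 216.3 kJ/kg
Δh = 30.058 + 335 + 216.3 = 581.36 kJ/kg
Q = ṁ·Δh = 2792 kg/h × 581.36 kJ/kg = 1.6231e+06 kJ/h
|Q| = 450.87 kW = 450870 W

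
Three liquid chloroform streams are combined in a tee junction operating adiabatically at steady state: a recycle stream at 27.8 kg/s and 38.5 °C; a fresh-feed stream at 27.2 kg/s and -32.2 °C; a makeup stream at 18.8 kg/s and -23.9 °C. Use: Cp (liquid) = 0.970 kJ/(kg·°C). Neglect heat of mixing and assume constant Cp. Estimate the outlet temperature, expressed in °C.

Energy balance with Q = 0: Σ ṁᵢCp,ᵢ(T_out − Tᵢ) = 0
Σ ṁᵢCp,ᵢTᵢ = 27.8×0.970×38.5 + 27.2×0.970×-32.2 + 18.8×0.970×-23.9 = -247.21
Σ ṁᵢCp,ᵢ = 27.8×0.970 + 27.2×0.970 + 18.8×0.970 = 71.586
T_out = -247.21 / 71.586 = -3.4534 °C

T_out = -3.45 °C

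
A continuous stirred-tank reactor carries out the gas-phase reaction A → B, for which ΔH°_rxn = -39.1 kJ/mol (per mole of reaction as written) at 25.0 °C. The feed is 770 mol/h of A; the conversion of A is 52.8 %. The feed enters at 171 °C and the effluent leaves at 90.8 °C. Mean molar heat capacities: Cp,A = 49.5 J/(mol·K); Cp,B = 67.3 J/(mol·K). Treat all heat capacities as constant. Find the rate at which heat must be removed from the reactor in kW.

Q_out = 5.13 kW

Extent of reaction ξ = 0.528 × 770 = 406.56 mol/h
Reaction term: ξ·ΔH°_rxn = 406.56 × -39.1 = -15896 kJ/h
Sensible, feed 171→25 °C: -5564.8 kJ/h
Outlet flows (mol/h): A 363.44, B 406.56
Sensible, products 25→90.8 °C: 2984.1 kJ/h
Q = ΔH = -18477 kJ/h = -5.1325 kW
Heat removed = 5.1325 kW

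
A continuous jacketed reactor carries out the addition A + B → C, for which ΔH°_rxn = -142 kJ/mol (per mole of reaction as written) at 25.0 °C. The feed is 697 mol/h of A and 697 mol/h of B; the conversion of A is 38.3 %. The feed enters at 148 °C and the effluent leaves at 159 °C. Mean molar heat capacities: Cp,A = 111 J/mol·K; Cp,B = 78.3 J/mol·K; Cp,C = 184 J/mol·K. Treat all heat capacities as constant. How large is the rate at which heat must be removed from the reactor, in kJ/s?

Q_out = 10.2 kJ/s

Extent of reaction ξ = 0.383 × 697 = 266.95 mol/h
Reaction term: ξ·ΔH°_rxn = 266.95 × -142 = -37907 kJ/h
Sensible, feed 148→25 °C: -16229 kJ/h
Outlet flows (mol/h): A 430.05, B 430.05, C 266.95
Sensible, products 25→159 °C: 17491 kJ/h
Q = ΔH = -36645 kJ/h = -10.179 kW
Heat removed = 10.179 kJ/s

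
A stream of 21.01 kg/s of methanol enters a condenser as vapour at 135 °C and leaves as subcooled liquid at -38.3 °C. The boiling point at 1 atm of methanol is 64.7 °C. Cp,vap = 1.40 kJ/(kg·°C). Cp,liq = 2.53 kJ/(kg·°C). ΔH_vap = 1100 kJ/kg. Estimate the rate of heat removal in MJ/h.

Q_c = 110000 MJ/h

vapour 135→64.7 °C: -98.42 kJ/kg
condensation at 64.7 °C: -1100 kJ/kg
liquid 64.7→-38.3 °C: -260.59 kJ/kg
Δh = -98.42 + -1100 + -260.59 = -1459 kJ/kg
Q = ṁ·Δh = 21.01 kg/s × -1459 kJ/kg = -30654 kJ/s
|Q| = 30654 kW = 110350 MJ/h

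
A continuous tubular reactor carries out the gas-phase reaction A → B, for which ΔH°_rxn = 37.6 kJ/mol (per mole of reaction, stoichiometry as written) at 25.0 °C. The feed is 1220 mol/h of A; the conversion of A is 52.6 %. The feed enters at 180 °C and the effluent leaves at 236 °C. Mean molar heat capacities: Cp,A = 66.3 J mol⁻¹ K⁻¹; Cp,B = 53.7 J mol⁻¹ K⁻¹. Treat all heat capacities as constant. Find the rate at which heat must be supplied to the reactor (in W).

Q_in = 7490 W

Extent of reaction ξ = 0.526 × 1220 = 641.72 mol/h
Reaction term: ξ·ΔH°_rxn = 641.72 × 37.6 = 24129 kJ/h
Sensible, feed 180→25 °C: -12537 kJ/h
Outlet flows (mol/h): A 578.28, B 641.72
Sensible, products 25→236 °C: 15361 kJ/h
Q = ΔH = 26952 kJ/h = 7.4867 kW
Heat supplied = 7486.7 W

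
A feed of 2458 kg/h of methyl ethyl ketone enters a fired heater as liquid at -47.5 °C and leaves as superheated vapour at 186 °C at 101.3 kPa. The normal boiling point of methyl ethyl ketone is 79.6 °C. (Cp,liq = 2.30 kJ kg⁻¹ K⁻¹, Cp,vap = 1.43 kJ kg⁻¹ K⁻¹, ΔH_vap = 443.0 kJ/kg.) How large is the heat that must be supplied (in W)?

Q = 606000 W

liquid -47.5→79.6 °C: 292.33 kJ/kg
vaporisation at 79.6 °C: 443 kJ/kg
vapour 79.6→186 °C: 152.15 kJ/kg
Δh = 292.33 + 443 + 152.15 = 887.48 kJ/kg
Q = ṁ·Δh = 2458 kg/h × 887.48 kJ/kg = 2.1814e+06 kJ/h
|Q| = 605.95 kW = 605950 W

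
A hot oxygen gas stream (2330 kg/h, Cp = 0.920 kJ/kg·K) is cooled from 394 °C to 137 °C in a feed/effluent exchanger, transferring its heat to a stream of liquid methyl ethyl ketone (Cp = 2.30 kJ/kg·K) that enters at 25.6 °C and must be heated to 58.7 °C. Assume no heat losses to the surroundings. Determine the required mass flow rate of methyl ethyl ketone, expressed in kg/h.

ṁ_c = 7240 kg/h

Heat released by hot stream: Q = 2330 × 0.920 × (394 − 137) = 550910 kJ/h
Energy balance on cold side (adiabatic exchanger): Q = ṁ_c·Cp_c·(T_c,out − T_c,in)
ṁ_c = 550910 / [2.30 × (58.7 − 25.6)] = 7236.4 kg/h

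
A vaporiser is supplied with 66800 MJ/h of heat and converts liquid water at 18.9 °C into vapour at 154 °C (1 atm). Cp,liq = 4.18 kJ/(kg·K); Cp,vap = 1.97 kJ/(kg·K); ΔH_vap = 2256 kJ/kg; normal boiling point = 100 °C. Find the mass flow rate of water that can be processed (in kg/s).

ṁ = 6.87 kg/s

Δh = 4.18×(100−18.9) + 2256 + 1.97×(154−100) = 2701.4 kJ/kg
Q = 66800 MJ/h = 18556 kJ/s = 18556 kJ/s
ṁ = Q/Δh = 18556 / 2701.4 = 6.8689 kg/s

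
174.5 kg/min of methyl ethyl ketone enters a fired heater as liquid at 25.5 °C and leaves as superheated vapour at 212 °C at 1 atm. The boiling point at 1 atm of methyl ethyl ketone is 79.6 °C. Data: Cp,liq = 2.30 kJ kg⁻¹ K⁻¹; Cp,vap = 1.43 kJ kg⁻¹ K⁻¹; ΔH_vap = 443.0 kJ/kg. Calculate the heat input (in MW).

Q = 2.20 MW

liquid 25.5→79.6 °C: 124.43 kJ/kg
vaporisation at 79.6 °C: 443 kJ/kg
vapour 79.6→212 °C: 189.33 kJ/kg
Δh = 124.43 + 443 + 189.33 = 756.76 kJ/kg
Q = ṁ·Δh = 174.5 kg/min × 756.76 kJ/kg = 132050 kJ/min
|Q| = 2200.9 kW = 2.2009 MW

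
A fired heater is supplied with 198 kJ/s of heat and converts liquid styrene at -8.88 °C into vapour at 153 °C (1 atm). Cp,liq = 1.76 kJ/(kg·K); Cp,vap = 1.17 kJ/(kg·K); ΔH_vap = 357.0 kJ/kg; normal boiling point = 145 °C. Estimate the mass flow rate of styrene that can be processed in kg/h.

Δh = 1.76×(145−-8.88) + 357.0 + 1.17×(153−145) = 637.19 kJ/kg
Q = 198 kJ/s = 198 kJ/s = 712800 kJ/h
ṁ = Q/Δh = 712800 / 637.19 = 1118.7 kg/h

ṁ = 1120 kg/h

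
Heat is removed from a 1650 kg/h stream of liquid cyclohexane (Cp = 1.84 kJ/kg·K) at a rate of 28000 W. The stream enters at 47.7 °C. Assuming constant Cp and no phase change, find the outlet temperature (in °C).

T_out = 14.5 °C

Q = 28000 W = 100800 kJ/h
ΔT = Q/(ṁ·Cp) = 100800/(1650×1.84) = 33.202 K
T_out = 47.7 − 33.202 = 14.498 °C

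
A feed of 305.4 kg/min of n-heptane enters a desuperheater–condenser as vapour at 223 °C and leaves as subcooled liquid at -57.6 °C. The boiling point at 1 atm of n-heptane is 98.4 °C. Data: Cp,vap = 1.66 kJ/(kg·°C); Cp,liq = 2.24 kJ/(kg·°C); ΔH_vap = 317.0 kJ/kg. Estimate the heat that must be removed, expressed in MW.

vapour 223→98.4 °C: -206.84 kJ/kg
condensation at 98.4 °C: -317 kJ/kg
liquid 98.4→-57.6 °C: -349.44 kJ/kg
Δh = -206.84 + -317 + -349.44 = -873.28 kJ/kg
Q = ṁ·Δh = 305.4 kg/min × -873.28 kJ/kg = -266700 kJ/min
|Q| = 4445 kW = 4.445 MW

Q_c = 4.44 MW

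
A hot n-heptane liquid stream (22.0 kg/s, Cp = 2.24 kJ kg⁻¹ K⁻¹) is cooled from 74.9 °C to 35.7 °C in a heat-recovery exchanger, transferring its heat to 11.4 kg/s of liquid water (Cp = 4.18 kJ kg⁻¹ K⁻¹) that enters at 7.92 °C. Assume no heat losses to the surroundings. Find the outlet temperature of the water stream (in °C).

Heat released by hot stream: Q = 22.0 × 2.24 × (74.9 − 35.7) = 1931.8 kJ/s
Energy balance on cold side (adiabatic exchanger): Q = ṁ_c·Cp_c·(T_c,out − T_c,in)
T_c,out = 7.92 + 1931.8/(11.4 × 4.18) = 48.459 °C

T_c,out = 48.5 °C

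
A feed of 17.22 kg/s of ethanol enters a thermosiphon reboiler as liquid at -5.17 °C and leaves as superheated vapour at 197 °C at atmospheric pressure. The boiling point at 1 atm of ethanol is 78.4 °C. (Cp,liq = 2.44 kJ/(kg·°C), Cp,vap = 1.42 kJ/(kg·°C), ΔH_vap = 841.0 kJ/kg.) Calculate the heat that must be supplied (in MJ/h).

Q = 75200 MJ/h

liquid -5.17→78.4 °C: 203.91 kJ/kg
vaporisation at 78.4 °C: 841 kJ/kg
vapour 78.4→197 °C: 168.41 kJ/kg
Δh = 203.91 + 841 + 168.41 = 1213.3 kJ/kg
Q = ṁ·Δh = 17.22 kg/s × 1213.3 kJ/kg = 20893 kJ/s
|Q| = 20893 kW = 75216 MJ/h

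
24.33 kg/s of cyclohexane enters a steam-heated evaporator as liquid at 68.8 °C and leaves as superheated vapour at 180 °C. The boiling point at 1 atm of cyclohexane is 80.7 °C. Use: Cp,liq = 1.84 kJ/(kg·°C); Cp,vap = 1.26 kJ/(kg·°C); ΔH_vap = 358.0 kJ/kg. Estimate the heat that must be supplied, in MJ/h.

liquid 68.8→80.7 °C: 21.896 kJ/kg
vaporisation at 80.7 °C: 358 kJ/kg
vapour 80.7→180 °C: 125.12 kJ/kg
Δh = 21.896 + 358 + 125.12 = 505.01 kJ/kg
Q = ṁ·Δh = 24.33 kg/s × 505.01 kJ/kg = 12287 kJ/s
|Q| = 12287 kW = 44233 MJ/h

Q = 44200 MJ/h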